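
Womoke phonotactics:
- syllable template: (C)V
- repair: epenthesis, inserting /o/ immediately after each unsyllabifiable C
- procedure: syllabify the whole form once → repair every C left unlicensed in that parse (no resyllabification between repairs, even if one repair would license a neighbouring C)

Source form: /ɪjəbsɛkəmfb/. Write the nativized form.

Syllabifying with onset maximization leaves /b/, /m/, /f/, /b/ stranded (no codas are permitted; onsets are limited to one consonant).
Inserting the epenthetic vowel yields /b/ → /bo/, /m/ → /mo/, /f/ → /fo/, /b/ → /bo/.

ɪjəbosɛkəmofobo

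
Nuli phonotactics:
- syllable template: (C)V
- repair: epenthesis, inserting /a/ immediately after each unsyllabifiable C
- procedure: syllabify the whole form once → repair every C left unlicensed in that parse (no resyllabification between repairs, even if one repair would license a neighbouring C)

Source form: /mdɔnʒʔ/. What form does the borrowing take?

madɔnaʒaʔa

Syllabifying with onset maximization leaves /m/, /n/, /ʒ/, /ʔ/ stranded (no codas are permitted; onsets are limited to one consonant).
Inserting the epenthetic vowel yields /m/ → /ma/, /n/ → /na/, /ʒ/ → /ʒa/, /ʔ/ → /ʔa/.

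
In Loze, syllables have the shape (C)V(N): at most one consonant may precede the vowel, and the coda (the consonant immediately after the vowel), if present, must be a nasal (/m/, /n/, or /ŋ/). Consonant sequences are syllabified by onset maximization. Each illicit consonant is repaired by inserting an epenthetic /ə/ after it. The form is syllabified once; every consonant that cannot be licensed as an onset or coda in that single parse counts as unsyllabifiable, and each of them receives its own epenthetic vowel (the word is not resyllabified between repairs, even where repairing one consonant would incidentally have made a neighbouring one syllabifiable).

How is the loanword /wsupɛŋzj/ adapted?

wəsupɛŋzəjə

Under (C)V(N), the unsyllabifiable consonants are /w/, /z/, /j/ (only a nasal (/m/, /n/, or /ŋ/) is licensed in coda position; onsets are limited to one consonant).
Inserting the epenthetic vowel yields /w/ → /wə/, /z/ → /zə/, /j/ → /jə/.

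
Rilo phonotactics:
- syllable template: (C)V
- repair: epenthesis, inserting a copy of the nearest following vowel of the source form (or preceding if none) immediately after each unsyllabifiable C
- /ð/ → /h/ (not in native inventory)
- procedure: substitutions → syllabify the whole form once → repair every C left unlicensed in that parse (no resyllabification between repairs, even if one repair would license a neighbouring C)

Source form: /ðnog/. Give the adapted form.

honogo

Substitution: /ð/ → /h/, giving /hnog/.
The consonants /h/, /g/ cannot be parsed into a legal (C)V syllable (no codas are permitted; onsets are limited to one consonant).
Epenthesis after each stranded consonant: /h/ → /ho/, /g/ → /go/.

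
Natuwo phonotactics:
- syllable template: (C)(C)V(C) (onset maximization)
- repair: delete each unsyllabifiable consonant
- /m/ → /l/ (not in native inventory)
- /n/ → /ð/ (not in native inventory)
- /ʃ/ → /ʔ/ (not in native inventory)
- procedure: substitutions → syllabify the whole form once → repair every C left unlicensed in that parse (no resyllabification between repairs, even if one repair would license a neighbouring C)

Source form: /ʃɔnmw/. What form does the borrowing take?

ʔɔð

Substitution: /ʃ/ → /ʔ/, /n/ → /ð/, /m/ → /l/, giving /ʔɔðlw/.
Syllabifying with onset maximization leaves /l/, /w/ stranded (at most one coda consonant is licensed; onsets may contain at most 2 consonants).
Deletion applies to /l/, /w/.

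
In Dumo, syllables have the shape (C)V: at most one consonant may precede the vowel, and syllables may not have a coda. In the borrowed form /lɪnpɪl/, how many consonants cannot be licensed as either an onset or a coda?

2

Syllabifying with onset maximization leaves /n/, /l/ stranded (no codas are permitted; onsets are limited to one consonant).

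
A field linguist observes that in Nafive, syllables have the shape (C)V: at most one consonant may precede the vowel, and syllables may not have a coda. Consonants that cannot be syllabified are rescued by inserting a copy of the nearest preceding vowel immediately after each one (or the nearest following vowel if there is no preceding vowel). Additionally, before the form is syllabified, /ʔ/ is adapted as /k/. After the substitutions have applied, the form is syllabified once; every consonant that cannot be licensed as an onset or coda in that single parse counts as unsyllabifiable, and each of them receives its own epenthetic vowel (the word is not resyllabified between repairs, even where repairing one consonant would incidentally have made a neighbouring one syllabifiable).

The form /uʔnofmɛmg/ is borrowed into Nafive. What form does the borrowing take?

ukunofomɛmɛgɛ

Substitution: /ʔ/ → /k/, giving /uknofmɛmg/.
The consonants /k/, /f/, /m/, /g/ cannot be parsed into a legal (C)V syllable (no codas are permitted; onsets are limited to one consonant).
Epenthesis after each stranded consonant: /k/ → /ku/, /f/ → /fo/, /m/ → /mɛ/, /g/ → /gɛ/.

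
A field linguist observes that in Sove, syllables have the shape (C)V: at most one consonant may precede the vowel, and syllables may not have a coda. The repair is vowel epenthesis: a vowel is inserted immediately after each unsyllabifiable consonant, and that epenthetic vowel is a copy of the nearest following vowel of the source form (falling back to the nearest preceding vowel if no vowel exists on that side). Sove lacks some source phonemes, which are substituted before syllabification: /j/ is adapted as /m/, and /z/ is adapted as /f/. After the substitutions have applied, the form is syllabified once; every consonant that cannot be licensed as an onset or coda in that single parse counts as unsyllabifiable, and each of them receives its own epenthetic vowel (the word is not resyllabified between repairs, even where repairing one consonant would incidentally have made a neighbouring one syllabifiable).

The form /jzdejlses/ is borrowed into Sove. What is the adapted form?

mefedemelesese

Substitution: /j/ → /m/, /z/ → /f/, giving /mfdemlses/.
Under (C)V, the unsyllabifiable consonants are /m/, /f/, /m/, /l/, /s/ (no codas are permitted; onsets are limited to one consonant).
Each unlicensed consonant becomes the onset of a new syllable: /m/ → /me/, /f/ → /fe/, /m/ → /me/, /l/ → /le/, /s/ → /se/.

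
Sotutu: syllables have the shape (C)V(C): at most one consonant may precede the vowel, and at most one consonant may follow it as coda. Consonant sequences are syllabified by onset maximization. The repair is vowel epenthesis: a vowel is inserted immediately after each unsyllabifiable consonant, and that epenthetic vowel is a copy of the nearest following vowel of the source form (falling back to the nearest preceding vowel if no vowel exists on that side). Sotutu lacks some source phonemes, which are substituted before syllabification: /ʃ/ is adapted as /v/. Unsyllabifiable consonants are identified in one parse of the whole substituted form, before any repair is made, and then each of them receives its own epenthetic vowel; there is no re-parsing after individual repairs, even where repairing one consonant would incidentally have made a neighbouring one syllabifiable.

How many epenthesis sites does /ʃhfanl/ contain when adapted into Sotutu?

After substitution the input is /vhfanl/.
The unsyllabifiable consonants are /v/, /h/, /l/; each receives one epenthetic vowel.

3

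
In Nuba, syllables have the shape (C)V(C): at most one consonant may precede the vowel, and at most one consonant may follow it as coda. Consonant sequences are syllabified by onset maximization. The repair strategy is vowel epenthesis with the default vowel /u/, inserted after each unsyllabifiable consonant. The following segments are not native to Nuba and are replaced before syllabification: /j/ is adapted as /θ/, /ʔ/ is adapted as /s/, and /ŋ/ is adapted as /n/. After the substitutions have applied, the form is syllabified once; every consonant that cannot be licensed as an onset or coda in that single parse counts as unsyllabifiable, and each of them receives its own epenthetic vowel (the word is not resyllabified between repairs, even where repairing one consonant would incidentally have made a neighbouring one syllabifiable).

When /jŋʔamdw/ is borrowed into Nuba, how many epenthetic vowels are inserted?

After substitution the input is /θnsamdw/.
The unsyllabifiable consonants are /θ/, /n/, /d/, /w/; each receives one epenthetic vowel.

4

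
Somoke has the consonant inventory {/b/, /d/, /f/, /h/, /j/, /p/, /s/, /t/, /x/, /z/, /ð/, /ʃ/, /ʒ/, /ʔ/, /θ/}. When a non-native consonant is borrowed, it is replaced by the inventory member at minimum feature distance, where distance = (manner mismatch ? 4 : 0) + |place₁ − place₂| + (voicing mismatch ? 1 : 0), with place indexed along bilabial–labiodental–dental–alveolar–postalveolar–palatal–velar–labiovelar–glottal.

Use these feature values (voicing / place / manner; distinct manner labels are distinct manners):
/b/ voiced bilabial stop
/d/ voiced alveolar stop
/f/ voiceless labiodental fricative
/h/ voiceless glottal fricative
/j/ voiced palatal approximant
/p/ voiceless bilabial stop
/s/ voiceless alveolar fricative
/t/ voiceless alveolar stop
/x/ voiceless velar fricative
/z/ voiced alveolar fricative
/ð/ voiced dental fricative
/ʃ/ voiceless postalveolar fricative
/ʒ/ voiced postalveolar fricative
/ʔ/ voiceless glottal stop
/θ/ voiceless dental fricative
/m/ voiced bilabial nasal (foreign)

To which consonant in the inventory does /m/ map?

b

/b/ is closest: manner differs (nasal→stop, +4), place distance 0 (bilabial→bilabial), same voicing; total 4. Next closest is /p/ at distance 5.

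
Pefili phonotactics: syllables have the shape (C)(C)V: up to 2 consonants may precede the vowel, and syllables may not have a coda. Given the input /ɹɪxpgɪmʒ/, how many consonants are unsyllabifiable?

The consonants /x/, /m/, /ʒ/ cannot be parsed into a legal (C)(C)V syllable (no codas are permitted; onsets may contain at most 2 consonants).

3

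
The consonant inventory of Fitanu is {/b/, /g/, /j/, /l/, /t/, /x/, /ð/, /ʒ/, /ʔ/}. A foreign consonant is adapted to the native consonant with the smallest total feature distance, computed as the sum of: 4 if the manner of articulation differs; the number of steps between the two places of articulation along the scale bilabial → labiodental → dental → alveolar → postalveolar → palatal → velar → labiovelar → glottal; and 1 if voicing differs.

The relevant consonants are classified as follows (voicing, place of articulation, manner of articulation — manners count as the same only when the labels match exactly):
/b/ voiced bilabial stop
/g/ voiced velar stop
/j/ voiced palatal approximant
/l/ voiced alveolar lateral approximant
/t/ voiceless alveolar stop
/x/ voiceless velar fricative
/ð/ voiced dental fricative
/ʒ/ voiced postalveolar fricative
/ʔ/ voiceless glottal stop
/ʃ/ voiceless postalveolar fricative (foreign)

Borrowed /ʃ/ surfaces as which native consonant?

/ʒ/ is closest: same manner (fricative), place distance 0 (postalveolar→postalveolar), voicing differs (+1); total 1. Next closest is /x/ at distance 2.

ʒ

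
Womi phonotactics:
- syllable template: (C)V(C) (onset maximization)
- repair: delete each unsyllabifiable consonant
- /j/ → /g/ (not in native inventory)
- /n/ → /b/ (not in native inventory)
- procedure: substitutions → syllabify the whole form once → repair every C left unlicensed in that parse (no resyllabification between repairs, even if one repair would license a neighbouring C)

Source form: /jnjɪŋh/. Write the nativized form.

Substitution: /j/ → /g/, /n/ → /b/, giving /gbgɪŋh/.
Syllabifying with onset maximization leaves /g/, /b/, /h/ stranded (at most one coda consonant is licensed; onsets are limited to one consonant).
Each unlicensed consonant is deleted: /g/, /b/, /h/.

gɪŋ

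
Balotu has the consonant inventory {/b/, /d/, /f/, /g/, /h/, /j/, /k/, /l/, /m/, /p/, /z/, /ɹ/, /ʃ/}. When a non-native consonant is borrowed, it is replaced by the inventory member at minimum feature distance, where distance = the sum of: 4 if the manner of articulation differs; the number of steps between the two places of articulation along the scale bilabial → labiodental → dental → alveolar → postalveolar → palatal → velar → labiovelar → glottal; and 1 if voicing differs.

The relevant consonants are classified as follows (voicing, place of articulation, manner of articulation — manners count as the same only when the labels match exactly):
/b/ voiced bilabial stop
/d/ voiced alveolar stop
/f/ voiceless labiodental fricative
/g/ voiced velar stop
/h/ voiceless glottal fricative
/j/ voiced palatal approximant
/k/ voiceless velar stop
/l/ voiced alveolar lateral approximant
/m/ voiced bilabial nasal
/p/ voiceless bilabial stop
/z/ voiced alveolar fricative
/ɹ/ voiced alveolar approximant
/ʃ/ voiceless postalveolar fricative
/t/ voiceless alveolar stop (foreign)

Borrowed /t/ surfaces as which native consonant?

/d/ is closest: same manner (stop), place distance 0 (alveolar→alveolar), voicing differs (+1); total 1. Next closest is /k/ at distance 3.

d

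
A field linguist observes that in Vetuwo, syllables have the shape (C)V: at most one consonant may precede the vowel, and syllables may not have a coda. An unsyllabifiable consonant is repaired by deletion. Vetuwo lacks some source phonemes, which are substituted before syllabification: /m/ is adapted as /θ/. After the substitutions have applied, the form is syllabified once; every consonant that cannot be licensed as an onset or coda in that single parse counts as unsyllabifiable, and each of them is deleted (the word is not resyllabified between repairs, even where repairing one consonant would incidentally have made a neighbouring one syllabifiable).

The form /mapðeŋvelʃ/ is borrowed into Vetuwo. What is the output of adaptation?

θaðeve

Substitution: /m/ → /θ/, giving /θapðeŋvelʃ/.
Under (C)V, the unsyllabifiable consonants are /p/, /ŋ/, /l/, /ʃ/ (no codas are permitted; onsets are limited to one consonant).
Each unlicensed consonant is deleted: /p/, /ŋ/, /l/, /ʃ/.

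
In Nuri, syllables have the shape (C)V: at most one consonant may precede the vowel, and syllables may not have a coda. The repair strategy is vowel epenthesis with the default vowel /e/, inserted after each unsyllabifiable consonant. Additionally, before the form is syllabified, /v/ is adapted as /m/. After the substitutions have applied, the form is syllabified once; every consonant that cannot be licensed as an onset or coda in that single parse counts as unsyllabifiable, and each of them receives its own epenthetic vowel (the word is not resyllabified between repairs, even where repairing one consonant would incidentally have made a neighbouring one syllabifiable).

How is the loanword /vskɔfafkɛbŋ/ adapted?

mesekɔfafekɛbeŋe

Substitution: /v/ → /m/, giving /mskɔfafkɛbŋ/.
Syllabifying with onset maximization leaves /m/, /s/, /f/, /b/, /ŋ/ stranded (no codas are permitted; onsets are limited to one consonant).
Each unlicensed consonant becomes the onset of a new syllable: /m/ → /me/, /s/ → /se/, /f/ → /fe/, /b/ → /be/, /ŋ/ → /ŋe/.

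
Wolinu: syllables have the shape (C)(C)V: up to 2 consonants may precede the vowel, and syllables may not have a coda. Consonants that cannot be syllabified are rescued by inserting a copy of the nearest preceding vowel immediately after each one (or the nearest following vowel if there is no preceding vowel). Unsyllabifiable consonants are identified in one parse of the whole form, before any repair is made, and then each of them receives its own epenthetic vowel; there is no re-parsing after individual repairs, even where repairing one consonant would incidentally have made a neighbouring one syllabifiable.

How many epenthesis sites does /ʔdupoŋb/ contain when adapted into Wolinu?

2

The unsyllabifiable consonants are /ŋ/, /b/; each receives one epenthetic vowel.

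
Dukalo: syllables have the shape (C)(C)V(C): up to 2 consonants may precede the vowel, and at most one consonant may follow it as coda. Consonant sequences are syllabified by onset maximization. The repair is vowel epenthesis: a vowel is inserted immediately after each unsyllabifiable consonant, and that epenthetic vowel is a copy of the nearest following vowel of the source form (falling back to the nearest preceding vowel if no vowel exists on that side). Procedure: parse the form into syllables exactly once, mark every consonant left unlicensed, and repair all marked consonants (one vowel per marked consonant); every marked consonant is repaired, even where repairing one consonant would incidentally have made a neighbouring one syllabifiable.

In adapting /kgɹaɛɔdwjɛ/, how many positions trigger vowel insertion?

1

The unsyllabifiable consonants are /k/; each receives one epenthetic vowel.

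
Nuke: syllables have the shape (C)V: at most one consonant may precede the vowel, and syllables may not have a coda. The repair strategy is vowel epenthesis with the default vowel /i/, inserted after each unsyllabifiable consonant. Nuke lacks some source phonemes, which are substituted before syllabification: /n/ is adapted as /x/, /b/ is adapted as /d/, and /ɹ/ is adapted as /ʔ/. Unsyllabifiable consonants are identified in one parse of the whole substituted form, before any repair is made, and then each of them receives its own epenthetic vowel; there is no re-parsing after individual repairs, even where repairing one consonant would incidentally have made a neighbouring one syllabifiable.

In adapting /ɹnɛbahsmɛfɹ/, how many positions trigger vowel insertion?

5

After substitution the input is /ʔxɛdahsmɛfʔ/.
The unsyllabifiable consonants are /ʔ/, /h/, /s/, /f/, /ʔ/; each receives one epenthetic vowel.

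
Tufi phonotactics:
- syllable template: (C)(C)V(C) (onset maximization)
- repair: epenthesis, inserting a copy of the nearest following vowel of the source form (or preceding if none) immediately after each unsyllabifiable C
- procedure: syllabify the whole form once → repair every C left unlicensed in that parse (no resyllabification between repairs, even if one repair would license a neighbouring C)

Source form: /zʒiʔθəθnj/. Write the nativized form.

Under (C)(C)V(C), the unsyllabifiable consonants are /n/, /j/ (at most one coda consonant is licensed; onsets may contain at most 2 consonants).
Each unlicensed consonant becomes the onset of a new syllable: /n/ → /nə/, /j/ → /jə/.

zʒiʔθəθnəjə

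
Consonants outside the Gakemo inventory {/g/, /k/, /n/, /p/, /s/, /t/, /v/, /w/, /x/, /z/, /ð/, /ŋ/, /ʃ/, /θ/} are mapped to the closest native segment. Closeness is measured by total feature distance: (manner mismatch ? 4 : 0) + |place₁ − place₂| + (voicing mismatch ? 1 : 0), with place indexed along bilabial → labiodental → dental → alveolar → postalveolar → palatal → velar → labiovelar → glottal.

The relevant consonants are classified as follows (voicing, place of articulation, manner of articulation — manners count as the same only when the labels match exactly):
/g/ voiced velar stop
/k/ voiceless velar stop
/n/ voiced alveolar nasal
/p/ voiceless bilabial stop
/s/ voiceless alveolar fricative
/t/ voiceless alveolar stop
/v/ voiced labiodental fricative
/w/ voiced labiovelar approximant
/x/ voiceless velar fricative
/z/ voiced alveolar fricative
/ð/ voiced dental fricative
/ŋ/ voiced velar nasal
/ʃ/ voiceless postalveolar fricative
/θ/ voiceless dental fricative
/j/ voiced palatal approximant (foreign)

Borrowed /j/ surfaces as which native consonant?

w

/w/ is closest: same manner (approximant), place distance 2 (palatal→labiovelar), same voicing; total 2. Next closest is /g/ at distance 5.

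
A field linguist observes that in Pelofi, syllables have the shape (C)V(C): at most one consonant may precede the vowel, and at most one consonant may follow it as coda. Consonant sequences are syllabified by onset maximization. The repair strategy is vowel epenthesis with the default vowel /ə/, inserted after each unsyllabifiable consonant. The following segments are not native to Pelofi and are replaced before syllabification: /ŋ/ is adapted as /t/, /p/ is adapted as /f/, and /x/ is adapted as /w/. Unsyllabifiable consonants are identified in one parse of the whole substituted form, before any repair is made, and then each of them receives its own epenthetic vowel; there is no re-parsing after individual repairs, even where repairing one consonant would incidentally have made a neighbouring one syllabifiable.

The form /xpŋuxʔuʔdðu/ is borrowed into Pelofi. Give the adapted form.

Substitution: /x/ → /w/, /p/ → /f/, /ŋ/ → /t/, giving /wftuwʔuʔdðu/.
Syllabifying with onset maximization leaves /w/, /f/, /d/ stranded (at most one coda consonant is licensed; onsets are limited to one consonant).
Each unlicensed consonant becomes the onset of a new syllable: /w/ → /wə/, /f/ → /fə/, /d/ → /də/.

wəfətuwʔuʔdəðu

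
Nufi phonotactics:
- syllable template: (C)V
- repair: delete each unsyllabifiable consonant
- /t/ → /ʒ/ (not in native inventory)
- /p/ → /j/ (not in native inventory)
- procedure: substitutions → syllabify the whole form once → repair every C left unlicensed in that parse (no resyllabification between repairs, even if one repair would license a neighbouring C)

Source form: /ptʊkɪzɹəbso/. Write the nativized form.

ʒʊkɪɹəso

Substitution: /p/ → /j/, /t/ → /ʒ/, giving /jʒʊkɪzɹəbso/.
The consonants /j/, /z/, /b/ cannot be parsed into a legal (C)V syllable (no codas are permitted; onsets are limited to one consonant).
Deletion applies to /j/, /z/, /b/.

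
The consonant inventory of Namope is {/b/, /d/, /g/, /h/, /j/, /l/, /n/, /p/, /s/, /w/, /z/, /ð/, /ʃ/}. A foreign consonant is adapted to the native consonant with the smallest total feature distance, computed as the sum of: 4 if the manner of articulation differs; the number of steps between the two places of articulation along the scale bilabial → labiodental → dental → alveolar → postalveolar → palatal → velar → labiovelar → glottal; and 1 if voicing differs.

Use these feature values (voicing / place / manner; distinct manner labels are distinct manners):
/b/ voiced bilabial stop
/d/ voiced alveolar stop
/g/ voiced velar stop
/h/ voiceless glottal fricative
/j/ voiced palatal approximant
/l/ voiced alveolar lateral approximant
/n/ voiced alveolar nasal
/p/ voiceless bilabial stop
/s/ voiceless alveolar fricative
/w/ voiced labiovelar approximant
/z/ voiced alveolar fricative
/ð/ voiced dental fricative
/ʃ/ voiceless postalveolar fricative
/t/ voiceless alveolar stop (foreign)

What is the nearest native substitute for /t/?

d

/d/ is closest: same manner (stop), place distance 0 (alveolar→alveolar), voicing differs (+1); total 1. Next closest is /p/ at distance 3.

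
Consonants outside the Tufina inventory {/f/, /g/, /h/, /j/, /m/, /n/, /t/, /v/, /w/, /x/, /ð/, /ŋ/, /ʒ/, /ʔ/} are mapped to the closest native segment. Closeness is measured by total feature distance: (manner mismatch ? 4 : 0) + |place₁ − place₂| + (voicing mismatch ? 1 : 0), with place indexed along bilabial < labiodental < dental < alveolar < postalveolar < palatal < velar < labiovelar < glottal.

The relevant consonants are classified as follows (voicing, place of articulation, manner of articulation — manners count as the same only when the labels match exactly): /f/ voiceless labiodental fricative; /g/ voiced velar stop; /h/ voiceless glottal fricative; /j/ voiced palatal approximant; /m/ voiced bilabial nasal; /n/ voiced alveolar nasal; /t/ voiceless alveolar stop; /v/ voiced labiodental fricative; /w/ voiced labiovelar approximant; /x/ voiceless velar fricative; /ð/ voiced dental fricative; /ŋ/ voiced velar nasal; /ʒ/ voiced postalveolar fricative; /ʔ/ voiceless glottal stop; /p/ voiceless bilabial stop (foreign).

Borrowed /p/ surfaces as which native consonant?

/t/ is closest: same manner (stop), place distance 3 (bilabial→alveolar), same voicing; total 3. Next closest is /f/ at distance 5.

t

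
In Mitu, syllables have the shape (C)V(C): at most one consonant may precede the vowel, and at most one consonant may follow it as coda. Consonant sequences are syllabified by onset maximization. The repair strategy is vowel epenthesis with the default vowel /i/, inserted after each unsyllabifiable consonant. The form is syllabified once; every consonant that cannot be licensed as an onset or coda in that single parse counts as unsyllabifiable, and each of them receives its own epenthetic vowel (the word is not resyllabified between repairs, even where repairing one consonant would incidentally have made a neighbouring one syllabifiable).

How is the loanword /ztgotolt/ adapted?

Under (C)V(C), the unsyllabifiable consonants are /z/, /t/, /t/ (at most one coda consonant is licensed; onsets are limited to one consonant).
Each unlicensed consonant becomes the onset of a new syllable: /z/ → /zi/, /t/ → /ti/, /t/ → /ti/.

zitigotolti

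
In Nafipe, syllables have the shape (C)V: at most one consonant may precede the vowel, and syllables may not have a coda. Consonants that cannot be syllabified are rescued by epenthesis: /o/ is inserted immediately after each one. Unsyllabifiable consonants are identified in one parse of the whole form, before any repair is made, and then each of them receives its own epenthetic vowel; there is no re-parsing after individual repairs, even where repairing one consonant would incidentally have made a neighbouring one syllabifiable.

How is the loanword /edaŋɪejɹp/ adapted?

edaŋɪejoɹopo

Under (C)V, the unsyllabifiable consonants are /j/, /ɹ/, /p/ (no codas are permitted; onsets are limited to one consonant).
Inserting the epenthetic vowel yields /j/ → /jo/, /ɹ/ → /ɹo/, /p/ → /po/.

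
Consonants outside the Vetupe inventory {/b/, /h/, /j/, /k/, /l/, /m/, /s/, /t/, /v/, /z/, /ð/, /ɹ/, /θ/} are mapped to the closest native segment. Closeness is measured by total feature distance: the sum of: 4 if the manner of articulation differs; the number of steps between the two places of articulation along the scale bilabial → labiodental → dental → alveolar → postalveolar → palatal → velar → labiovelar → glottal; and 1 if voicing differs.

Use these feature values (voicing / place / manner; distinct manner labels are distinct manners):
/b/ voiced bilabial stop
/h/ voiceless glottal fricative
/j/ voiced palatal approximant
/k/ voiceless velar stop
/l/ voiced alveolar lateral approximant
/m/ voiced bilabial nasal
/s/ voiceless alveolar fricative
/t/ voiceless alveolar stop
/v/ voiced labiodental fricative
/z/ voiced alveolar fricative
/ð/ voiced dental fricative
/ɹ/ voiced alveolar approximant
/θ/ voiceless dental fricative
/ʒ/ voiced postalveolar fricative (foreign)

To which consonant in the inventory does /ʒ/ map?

/z/ is closest: same manner (fricative), place distance 1 (postalveolar→alveolar), same voicing; total 1. Next closest is /s/ at distance 2.

z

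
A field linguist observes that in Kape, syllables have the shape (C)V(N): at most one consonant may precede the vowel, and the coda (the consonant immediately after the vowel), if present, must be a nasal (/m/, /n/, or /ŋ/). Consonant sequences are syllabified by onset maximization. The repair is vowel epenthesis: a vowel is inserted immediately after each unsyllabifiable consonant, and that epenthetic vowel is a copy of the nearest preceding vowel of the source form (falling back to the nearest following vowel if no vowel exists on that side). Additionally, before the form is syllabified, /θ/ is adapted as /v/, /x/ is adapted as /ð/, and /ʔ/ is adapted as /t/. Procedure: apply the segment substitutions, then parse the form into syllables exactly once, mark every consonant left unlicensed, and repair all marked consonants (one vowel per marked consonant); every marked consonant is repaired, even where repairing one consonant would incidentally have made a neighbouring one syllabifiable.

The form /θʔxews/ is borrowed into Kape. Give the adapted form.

Substitution: /θ/ → /v/, /ʔ/ → /t/, /x/ → /ð/, giving /vtðews/.
Under (C)V(N), the unsyllabifiable consonants are /v/, /t/, /w/, /s/ (only a nasal (/m/, /n/, or /ŋ/) is licensed in coda position; onsets are limited to one consonant).
Epenthesis after each stranded consonant: /v/ → /ve/, /t/ → /te/, /w/ → /we/, /s/ → /se/.

veteðewese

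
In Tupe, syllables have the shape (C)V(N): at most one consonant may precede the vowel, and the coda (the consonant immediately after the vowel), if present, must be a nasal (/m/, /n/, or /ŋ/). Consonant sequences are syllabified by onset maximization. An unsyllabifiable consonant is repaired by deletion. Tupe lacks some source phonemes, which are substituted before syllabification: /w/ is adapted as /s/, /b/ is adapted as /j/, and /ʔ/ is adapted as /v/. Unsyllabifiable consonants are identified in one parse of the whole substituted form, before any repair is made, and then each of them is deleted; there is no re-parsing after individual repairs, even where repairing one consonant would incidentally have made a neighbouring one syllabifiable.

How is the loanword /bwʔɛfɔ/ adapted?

vɛfɔ

Substitution: /b/ → /j/, /w/ → /s/, /ʔ/ → /v/, giving /jsvɛfɔ/.
Under (C)V(N), the unsyllabifiable consonants are /j/, /s/ (only a nasal (/m/, /n/, or /ŋ/) is licensed in coda position; onsets are limited to one consonant).
Deleting the stranded consonants removes /j/, /s/.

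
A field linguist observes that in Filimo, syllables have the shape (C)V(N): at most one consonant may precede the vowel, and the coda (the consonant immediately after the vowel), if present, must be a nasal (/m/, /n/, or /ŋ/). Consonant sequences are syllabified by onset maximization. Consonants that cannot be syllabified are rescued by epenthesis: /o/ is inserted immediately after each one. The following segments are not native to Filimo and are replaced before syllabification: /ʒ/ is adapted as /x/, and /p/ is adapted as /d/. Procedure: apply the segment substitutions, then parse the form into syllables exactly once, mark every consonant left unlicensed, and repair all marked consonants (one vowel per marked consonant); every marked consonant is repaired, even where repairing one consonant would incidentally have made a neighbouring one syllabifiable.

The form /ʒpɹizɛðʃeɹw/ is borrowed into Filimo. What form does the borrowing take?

Substitution: /ʒ/ → /x/, /p/ → /d/, giving /xdɹizɛðʃeɹw/.
Syllabifying with onset maximization leaves /x/, /d/, /ð/, /ɹ/, /w/ stranded (only a nasal (/m/, /n/, or /ŋ/) is licensed in coda position; onsets are limited to one consonant).
Epenthesis after each stranded consonant: /x/ → /xo/, /d/ → /do/, /ð/ → /ðo/, /ɹ/ → /ɹo/, /w/ → /wo/.

xodoɹizɛðoʃeɹowo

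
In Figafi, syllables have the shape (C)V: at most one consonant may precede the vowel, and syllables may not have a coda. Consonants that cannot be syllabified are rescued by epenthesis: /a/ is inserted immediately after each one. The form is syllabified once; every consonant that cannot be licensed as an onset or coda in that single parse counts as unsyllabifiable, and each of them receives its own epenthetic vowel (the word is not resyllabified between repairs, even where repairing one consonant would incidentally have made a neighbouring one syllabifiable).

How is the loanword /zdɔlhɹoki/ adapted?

Syllabifying with onset maximization leaves /z/, /l/, /h/ stranded (no codas are permitted; onsets are limited to one consonant).
Epenthesis after each stranded consonant: /z/ → /za/, /l/ → /la/, /h/ → /ha/.

zadɔlahaɹoki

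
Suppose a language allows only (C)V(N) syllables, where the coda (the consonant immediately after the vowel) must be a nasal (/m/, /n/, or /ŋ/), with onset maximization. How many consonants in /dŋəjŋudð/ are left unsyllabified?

The consonants /d/, /j/, /d/, /ð/ cannot be parsed into a legal (C)V(N) syllable (only a nasal (/m/, /n/, or /ŋ/) is licensed in coda position; onsets are limited to one consonant).

4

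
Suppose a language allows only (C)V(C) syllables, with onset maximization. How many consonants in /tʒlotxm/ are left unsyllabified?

4

Under (C)V(C), the unsyllabifiable consonants are /t/, /ʒ/, /x/, /m/ (at most one coda consonant is licensed; onsets are limited to one consonant).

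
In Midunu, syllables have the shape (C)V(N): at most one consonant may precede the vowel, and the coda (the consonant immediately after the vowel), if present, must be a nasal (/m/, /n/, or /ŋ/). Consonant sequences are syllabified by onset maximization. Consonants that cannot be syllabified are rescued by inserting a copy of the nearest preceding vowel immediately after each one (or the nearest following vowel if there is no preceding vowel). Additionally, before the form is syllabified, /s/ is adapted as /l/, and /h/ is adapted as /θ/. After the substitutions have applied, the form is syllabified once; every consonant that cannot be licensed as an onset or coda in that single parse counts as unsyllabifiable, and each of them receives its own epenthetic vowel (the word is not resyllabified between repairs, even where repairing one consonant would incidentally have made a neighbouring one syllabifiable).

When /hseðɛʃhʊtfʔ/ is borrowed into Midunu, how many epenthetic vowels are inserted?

5

After substitution the input is /θleðɛʃθʊtfʔ/.
The unsyllabifiable consonants are /θ/, /ʃ/, /t/, /f/, /ʔ/; each receives one epenthetic vowel.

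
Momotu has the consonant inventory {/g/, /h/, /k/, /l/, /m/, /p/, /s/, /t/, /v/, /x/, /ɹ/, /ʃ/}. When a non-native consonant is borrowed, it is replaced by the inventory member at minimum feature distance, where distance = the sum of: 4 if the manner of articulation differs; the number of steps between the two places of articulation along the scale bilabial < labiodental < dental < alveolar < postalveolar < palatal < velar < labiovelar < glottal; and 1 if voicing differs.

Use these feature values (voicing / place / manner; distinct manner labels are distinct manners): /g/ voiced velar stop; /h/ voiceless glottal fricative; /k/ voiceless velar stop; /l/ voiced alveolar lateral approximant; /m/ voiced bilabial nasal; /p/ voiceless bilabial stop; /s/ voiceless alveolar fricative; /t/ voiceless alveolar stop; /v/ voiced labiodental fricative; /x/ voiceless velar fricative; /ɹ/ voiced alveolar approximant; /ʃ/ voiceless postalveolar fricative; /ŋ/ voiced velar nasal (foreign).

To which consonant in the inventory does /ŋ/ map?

/g/ is closest: manner differs (nasal→stop, +4), place distance 0 (velar→velar), same voicing; total 4. Next closest is /k/ at distance 5.

g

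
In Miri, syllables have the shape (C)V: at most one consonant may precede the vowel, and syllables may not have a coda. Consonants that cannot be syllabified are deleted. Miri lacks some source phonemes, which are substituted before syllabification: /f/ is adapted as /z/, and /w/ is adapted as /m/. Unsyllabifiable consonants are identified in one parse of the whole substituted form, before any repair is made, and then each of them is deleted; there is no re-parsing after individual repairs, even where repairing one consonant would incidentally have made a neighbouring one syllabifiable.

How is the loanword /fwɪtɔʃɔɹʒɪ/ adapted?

mɪtɔʃɔʒɪ

Substitution: /f/ → /z/, /w/ → /m/, giving /zmɪtɔʃɔɹʒɪ/.
Syllabifying with onset maximization leaves /z/, /ɹ/ stranded (no codas are permitted; onsets are limited to one consonant).
Deleting the stranded consonants removes /z/, /ɹ/.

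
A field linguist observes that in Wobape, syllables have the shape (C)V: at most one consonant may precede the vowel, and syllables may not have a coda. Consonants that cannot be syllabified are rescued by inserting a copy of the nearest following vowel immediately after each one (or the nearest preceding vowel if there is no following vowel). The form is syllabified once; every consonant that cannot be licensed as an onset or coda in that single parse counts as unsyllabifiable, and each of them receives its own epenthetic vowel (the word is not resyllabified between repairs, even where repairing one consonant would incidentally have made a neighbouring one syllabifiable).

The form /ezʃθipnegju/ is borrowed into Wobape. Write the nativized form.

Under (C)V, the unsyllabifiable consonants are /z/, /ʃ/, /p/, /g/ (no codas are permitted; onsets are limited to one consonant).
Epenthesis after each stranded consonant: /z/ → /zi/, /ʃ/ → /ʃi/, /p/ → /pe/, /g/ → /gu/.

eziʃiθipeneguju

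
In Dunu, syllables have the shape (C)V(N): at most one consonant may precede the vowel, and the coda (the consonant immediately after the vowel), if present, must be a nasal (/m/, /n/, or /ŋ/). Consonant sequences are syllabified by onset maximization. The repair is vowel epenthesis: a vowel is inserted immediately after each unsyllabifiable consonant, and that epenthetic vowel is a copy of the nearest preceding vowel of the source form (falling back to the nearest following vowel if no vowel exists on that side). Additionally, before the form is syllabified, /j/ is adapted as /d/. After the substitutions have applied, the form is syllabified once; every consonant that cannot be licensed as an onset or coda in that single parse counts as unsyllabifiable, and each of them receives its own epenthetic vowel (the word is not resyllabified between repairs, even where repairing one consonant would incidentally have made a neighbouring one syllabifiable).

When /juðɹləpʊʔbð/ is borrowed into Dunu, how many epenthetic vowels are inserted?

5

After substitution the input is /duðɹləpʊʔbð/.
The unsyllabifiable consonants are /ð/, /ɹ/, /ʔ/, /b/, /ð/; each receives one epenthetic vowel.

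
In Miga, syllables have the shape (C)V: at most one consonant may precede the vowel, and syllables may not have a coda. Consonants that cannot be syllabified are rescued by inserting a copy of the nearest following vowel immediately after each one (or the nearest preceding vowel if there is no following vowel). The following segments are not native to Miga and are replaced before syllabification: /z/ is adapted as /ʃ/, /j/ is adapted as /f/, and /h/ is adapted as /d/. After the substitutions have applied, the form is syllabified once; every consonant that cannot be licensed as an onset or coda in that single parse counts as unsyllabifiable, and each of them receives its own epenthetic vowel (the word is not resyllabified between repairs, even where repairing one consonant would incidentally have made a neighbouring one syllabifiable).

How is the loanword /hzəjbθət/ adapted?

Substitution: /h/ → /d/, /z/ → /ʃ/, /j/ → /f/, giving /dʃəfbθət/.
The consonants /d/, /f/, /b/, /t/ cannot be parsed into a legal (C)V syllable (no codas are permitted; onsets are limited to one consonant).
Epenthesis after each stranded consonant: /d/ → /də/, /f/ → /fə/, /b/ → /bə/, /t/ → /tə/.

dəʃəfəbəθətə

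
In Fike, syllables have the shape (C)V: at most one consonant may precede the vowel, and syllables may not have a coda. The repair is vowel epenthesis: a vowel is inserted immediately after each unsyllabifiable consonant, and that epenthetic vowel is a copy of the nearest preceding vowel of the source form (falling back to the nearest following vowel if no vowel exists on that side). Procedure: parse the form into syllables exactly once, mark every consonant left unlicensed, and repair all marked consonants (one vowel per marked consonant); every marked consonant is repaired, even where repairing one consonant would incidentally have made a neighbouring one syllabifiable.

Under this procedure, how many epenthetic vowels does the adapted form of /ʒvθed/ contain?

3

The unsyllabifiable consonants are /ʒ/, /v/, /d/; each receives one epenthetic vowel.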